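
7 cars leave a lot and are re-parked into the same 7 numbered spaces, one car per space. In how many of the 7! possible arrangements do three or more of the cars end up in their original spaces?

407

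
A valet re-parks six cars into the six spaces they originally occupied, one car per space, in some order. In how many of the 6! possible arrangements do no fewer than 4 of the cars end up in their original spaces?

16

# with exactly i fixed is C(6,i)·!(6-i); sum over i=4..6:
  i=4: C(6,4)·!2 = 15·1 = 15
  i=5: C(6,5)·!1 = 6·0 = 0
  i=6: C(6,6)·!0 = 1·1 = 1
Total = 16.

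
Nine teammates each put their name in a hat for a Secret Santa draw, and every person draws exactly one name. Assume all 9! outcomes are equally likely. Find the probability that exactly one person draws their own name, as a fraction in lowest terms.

Favorable outcomes: C(9,1)·!8 = 9·14833 = 133497.
Total outcomes: 9! = 362880.
Probability = 133497/362880 = 2119/5760.

2119/5760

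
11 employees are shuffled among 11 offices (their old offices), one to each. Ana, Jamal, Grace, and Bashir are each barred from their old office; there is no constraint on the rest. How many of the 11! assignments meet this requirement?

27422640

Let A_j be the event that the j-th constrained one is fixed. By inclusion-exclusion over the 4 events:
Σ_{j=0}^{4} (-1)^j C(4,j)(11-j)!
= C(4,0)·11! - C(4,1)·10! + C(4,2)·9! - C(4,3)·8! + C(4,4)·7!
= 39916800 - 14515200 + 2177280 - 161280 + 5040
= 27422640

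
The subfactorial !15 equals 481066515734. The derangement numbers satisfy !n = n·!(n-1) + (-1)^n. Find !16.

!16 = 16·481066515734 + 1 = 7697064251745.

7697064251745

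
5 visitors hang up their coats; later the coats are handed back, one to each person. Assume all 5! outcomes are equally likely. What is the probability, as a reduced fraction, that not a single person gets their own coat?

Favorable outcomes: !5 = 44.
Total outcomes: 5! = 120.
Probability = 44/120 = 11/30.

11/30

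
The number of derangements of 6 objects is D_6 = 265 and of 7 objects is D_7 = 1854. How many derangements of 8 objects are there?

D_8 = (8-1)·(D_7 + D_6) = 7·(1854 + 265) = 7·2119 = 14833.

14833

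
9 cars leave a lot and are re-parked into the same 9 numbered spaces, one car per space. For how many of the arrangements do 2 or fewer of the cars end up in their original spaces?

# with exactly i fixed is C(9,i)·!(9-i); sum over i=0..2:
  i=0: C(9,0)·!9 = 1·133496 = 133496
  i=1: C(9,1)·!8 = 9·14833 = 133497
  i=2: C(9,2)·!7 = 36·1854 = 66744
Total = 333737.

333737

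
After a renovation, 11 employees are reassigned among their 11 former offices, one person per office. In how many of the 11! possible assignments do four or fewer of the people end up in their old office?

Sum C(11,i)·!(11-i) for i = 0..4:
  i=0: C(11,0)·!11 = 1·14684570 = 14684570
  i=1: C(11,1)·!10 = 11·1334961 = 14684571
  i=2: C(11,2)·!9 = 55·133496 = 7342280
  i=3: C(11,3)·!8 = 165·14833 = 2447445
  i=4: C(11,4)·!7 = 330·1854 = 611820
Total = 39770686.

39770686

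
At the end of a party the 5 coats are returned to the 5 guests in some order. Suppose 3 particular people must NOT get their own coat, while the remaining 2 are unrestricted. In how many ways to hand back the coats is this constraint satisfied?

64

Let A_j be the event that the j-th constrained one is fixed. By inclusion-exclusion over the 3 events:
Σ_{j=0}^{3} (-1)^j C(3,j)(5-j)!
= C(3,0)·5! - C(3,1)·4! + C(3,2)·3! - C(3,3)·2!
= 120 - 72 + 18 - 2
= 64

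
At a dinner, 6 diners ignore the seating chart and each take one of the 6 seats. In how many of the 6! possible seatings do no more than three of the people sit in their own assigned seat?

704

# with exactly i fixed is C(6,i)·!(6-i); sum over i=0..3:
  i=0: C(6,0)·!6 = 1·265 = 265
  i=1: C(6,1)·!5 = 6·44 = 264
  i=2: C(6,2)·!4 = 15·9 = 135
  i=3: C(6,3)·!3 = 20·2 = 40
Total = 704.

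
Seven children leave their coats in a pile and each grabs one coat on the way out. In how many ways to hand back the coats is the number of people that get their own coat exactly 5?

21

Choose which 5 of the 7 are fixed: C(7,5) = 21.
The other 2 form a derangement: !2 = 1.
Total: 21 × 1 = 21.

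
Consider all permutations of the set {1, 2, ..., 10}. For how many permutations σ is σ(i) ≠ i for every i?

1334961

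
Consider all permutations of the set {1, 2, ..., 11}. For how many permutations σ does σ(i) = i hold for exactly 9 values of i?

Pick the 9 fixed positions: C(11,9) = 55 ways.
The other 2 form a derangement: !2 = 1.
Total: 55 × 1 = 55.

55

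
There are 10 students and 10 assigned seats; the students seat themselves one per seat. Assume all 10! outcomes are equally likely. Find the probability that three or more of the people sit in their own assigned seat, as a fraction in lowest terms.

145697/1814400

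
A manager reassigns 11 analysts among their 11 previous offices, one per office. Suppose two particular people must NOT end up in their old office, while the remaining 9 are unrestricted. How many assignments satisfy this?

Inclusion-exclusion on the 2 forbidden self-matches:
Σ_{j=0}^{2} (-1)^j C(2,j)(11-j)!
= C(2,0)·11! - C(2,1)·10! + C(2,2)·9!
= 39916800 - 7257600 + 362880
= 33022080

33022080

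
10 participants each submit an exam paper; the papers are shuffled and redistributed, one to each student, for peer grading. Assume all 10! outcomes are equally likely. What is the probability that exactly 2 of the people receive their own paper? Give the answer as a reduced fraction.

2119/11520

Favorable outcomes: C(10,2)·!8 = 45·14833 = 667485.
Total outcomes: 10! = 3628800.
Probability = 667485/3628800 = 2119/11520.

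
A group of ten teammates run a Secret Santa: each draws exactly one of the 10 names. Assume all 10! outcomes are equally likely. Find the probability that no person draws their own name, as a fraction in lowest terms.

16481/44800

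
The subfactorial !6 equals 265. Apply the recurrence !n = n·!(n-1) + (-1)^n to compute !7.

!7 = 7·265 - 1 = 1854.

1854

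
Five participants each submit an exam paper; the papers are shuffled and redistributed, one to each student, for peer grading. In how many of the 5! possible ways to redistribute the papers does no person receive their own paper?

44

Recurrence: !5 = 5·!4 + (-1)^5.
!5 = 5·9 - 1 = 44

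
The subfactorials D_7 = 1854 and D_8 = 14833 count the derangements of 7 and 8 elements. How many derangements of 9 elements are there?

133496

D_9 = (9-1)·(D_8 + D_7) = 8·(14833 + 1854) = 8·16687 = 133496.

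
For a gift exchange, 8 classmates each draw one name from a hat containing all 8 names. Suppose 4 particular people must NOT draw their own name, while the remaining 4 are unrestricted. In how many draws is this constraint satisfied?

24024

Let A_j be the event that the j-th constrained one is fixed. By inclusion-exclusion over the 4 events:
Σ_{j=0}^{4} (-1)^j C(4,j)(8-j)!
= C(4,0)·8! - C(4,1)·7! + C(4,2)·6! - C(4,3)·5! + C(4,4)·4!
= 40320 - 20160 + 4320 - 480 + 24
= 24024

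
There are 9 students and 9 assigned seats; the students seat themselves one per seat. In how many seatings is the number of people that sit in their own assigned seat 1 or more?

229384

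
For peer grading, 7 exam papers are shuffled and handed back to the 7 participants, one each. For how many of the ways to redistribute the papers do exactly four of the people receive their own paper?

70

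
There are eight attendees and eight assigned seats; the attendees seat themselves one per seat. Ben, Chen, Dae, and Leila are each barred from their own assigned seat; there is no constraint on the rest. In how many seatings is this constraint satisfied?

24024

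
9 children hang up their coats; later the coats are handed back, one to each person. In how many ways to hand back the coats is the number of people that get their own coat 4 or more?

6883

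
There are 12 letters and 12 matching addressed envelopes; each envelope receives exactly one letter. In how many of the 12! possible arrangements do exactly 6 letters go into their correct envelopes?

244860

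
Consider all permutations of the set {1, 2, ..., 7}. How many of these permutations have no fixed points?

The subfactorial !7 = [7!/e] (nearest integer).
7! = 5040, and 5040/e ≈ 1854.11, so !7 = 1854.

1854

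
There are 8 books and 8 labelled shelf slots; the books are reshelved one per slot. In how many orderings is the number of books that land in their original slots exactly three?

2464

Choose which 3 of the 8 are fixed: C(8,3) = 56.
The remaining 5 must be deranged: !5 = 44.
Total: 56 × 44 = 2464.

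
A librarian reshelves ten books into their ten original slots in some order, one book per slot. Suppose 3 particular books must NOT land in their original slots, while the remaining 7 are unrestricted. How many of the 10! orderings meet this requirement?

Inclusion-exclusion on the 3 forbidden self-matches:
Σ_{j=0}^{3} (-1)^j C(3,j)(10-j)!
= C(3,0)·10! - C(3,1)·9! + C(3,2)·8! - C(3,3)·7!
= 3628800 - 1088640 + 120960 - 5040
= 2656080

2656080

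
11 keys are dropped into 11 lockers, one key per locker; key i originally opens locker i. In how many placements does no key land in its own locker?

14684570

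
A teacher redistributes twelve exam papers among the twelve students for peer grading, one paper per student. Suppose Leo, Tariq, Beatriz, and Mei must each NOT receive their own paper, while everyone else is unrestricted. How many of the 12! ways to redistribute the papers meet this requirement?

339696000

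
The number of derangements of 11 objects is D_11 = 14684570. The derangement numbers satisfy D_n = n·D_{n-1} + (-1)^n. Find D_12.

176214841

D_12 = 12·14684570 + 1 = 176214841.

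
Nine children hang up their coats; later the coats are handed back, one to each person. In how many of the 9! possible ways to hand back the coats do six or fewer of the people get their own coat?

Sum C(9,i)·!(9-i) for i = 0..6:
  i=0: C(9,0)·!9 = 1·133496 = 133496
  i=1: C(9,1)·!8 = 9·14833 = 133497
  i=2: C(9,2)·!7 = 36·1854 = 66744
  i=3: C(9,3)·!6 = 84·265 = 22260
  i=4: C(9,4)·!5 = 126·44 = 5544
  i=5: C(9,5)·!4 = 126·9 = 1134
  i=6: C(9,6)·!3 = 84·2 = 168
Total = 362843.

362843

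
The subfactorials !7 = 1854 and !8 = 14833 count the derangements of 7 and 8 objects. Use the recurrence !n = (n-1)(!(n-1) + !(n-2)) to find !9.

!9 = (9-1)·(!8 + !7) = 8·(14833 + 1854) = 8·16687 = 133496.

133496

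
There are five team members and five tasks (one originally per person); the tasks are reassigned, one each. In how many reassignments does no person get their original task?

44

The subfactorial !5 = [5!/e] (nearest integer).
5! = 120, and 120/e ≈ 44.15, so !5 = 44.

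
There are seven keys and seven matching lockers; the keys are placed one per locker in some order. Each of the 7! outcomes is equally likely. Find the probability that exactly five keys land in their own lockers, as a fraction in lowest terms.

Favorable outcomes: C(7,5)·!2 = 21·1 = 21.
Total outcomes: 7! = 5040.
Probability = 21/5040 = 1/240.

1/240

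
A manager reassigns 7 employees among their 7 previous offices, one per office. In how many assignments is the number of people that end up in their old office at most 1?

3709

# with exactly i fixed is C(7,i)·!(7-i); sum over i=0..1:
  i=0: C(7,0)·!7 = 1·1854 = 1854
  i=1: C(7,1)·!6 = 7·265 = 1855
Total = 3709.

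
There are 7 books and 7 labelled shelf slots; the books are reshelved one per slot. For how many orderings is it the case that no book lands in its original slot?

1854

The subfactorial !7 = [7!/e] (nearest integer).
7! = 5040, and 5040/e ≈ 1854.11, so !7 = 1854.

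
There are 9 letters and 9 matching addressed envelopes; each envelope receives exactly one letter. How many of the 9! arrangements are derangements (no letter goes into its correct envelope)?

The subfactorial !9 = [9!/e] (nearest integer).
9! = 362880, and 362880/e ≈ 133496.09, so !9 = 133496.

133496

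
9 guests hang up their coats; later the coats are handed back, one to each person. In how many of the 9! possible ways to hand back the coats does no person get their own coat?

133496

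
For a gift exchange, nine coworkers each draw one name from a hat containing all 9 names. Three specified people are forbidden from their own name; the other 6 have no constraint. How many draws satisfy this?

256320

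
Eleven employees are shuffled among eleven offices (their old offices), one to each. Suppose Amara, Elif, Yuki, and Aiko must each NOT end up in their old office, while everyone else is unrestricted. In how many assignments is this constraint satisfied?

Inclusion-exclusion on the 4 forbidden self-matches:
Σ_{j=0}^{4} (-1)^j C(4,j)(11-j)!
= C(4,0)·11! - C(4,1)·10! + C(4,2)·9! - C(4,3)·8! + C(4,4)·7!
= 39916800 - 14515200 + 2177280 - 161280 + 5040
= 27422640

27422640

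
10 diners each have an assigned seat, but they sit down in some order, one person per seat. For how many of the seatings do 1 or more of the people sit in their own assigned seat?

# with exactly i fixed is C(10,i)·!(10-i); sum over i=1..10:
  i=1: C(10,1)·!9 = 10·133496 = 1334960
  i=2: C(10,2)·!8 = 45·14833 = 667485
  i=3: C(10,3)·!7 = 120·1854 = 222480
  i=4: C(10,4)·!6 = 210·265 = 55650
  i=5: C(10,5)·!5 = 252·44 = 11088
  i=6: C(10,6)·!4 = 210·9 = 1890
  i=7: C(10,7)·!3 = 120·2 = 240
  i=8: C(10,8)·!2 = 45·1 = 45
  i=9: C(10,9)·!1 = 10·0 = 0
  i=10: C(10,10)·!0 = 1·1 = 1
Total = 2293839.

2293839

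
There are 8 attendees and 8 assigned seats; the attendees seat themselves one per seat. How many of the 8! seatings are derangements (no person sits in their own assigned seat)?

14833

The number of derangements of 8 is !8 = Σ_{k=0}^{8} (-1)^k·8!/k!
= 8! - 8!/1! + 8!/2! - 8!/3! + 8!/4! - 8!/5! + 8!/6! - 8!/7! + 8!/8!
= 40320 - 40320 + 20160 - 6720 + 1680 - 336 + 56 - 8 + 1
= 14833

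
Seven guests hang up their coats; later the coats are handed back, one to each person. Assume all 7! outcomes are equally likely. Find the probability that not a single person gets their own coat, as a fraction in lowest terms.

103/280

Favorable outcomes: !7 = 1854.
Total outcomes: 7! = 5040.
Probability = 1854/5040 = 103/280.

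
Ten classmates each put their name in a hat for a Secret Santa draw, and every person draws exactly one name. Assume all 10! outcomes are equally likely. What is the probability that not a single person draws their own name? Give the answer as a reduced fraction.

Favorable outcomes: !10 = 1334961.
Total outcomes: 10! = 3628800.
Probability = 1334961/3628800 = 16481/44800.

16481/44800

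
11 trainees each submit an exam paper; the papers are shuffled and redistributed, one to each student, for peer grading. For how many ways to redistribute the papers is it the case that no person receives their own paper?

!11 is the nearest integer to 11!/e.
11! = 39916800, and 39916800/e ≈ 14684570.08, so !11 = 14684570.

14684570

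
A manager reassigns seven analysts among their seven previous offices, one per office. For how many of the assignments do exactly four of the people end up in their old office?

Choose which 4 of the 7 are fixed: C(7,4) = 35.
The remaining 3 must be deranged: !3 = 2.
Total: 35 × 2 = 70.

70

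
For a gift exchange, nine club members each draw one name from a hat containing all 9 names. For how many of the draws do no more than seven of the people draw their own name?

362879

# with exactly i fixed is C(9,i)·!(9-i); sum over i=0..7:
  i=0: C(9,0)·!9 = 1·133496 = 133496
  i=1: C(9,1)·!8 = 9·14833 = 133497
  i=2: C(9,2)·!7 = 36·1854 = 66744
  i=3: C(9,3)·!6 = 84·265 = 22260
  i=4: C(9,4)·!5 = 126·44 = 5544
  i=5: C(9,5)·!4 = 126·9 = 1134
  i=6: C(9,6)·!3 = 84·2 = 168
  i=7: C(9,7)·!2 = 36·1 = 36
Total = 362879.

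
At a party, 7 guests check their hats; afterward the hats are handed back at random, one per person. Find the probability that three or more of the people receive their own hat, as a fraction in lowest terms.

Favorable outcomes: Σ_{i≥3} C(7,i)·!(7-i) = 35·9 + 35·2 + 21·1 + 7·0 + 1·1 = 407.
Total outcomes: 7! = 5040.
Probability = 407/5040 = 407/5040.

407/5040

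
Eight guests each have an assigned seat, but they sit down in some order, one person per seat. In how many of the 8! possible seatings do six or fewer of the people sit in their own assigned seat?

40319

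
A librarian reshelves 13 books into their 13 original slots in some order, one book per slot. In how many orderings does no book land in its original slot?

!13 is the nearest integer to 13!/e.
13! = 6227020800, and 6227020800/e ≈ 2290792932.07, so !13 = 2290792932.

2290792932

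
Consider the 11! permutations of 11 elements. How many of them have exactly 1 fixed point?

14684571

Pick the single fixed position: C(11,1) = 11 ways.
The remaining 10 must be deranged: !10 = 1334961.
Total: 11 × 1334961 = 14684571.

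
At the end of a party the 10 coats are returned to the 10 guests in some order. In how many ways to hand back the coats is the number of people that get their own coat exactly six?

Choose which 6 of the 10 are fixed: C(10,6) = 210.
The remaining 4 must be deranged: !4 = 9.
Total: 210 × 9 = 1890.

1890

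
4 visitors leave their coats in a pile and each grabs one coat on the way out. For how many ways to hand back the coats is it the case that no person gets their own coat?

9

The subfactorial !4 = [4!/e] (nearest integer).
4! = 24, and 24/e ≈ 8.83, so !4 = 9.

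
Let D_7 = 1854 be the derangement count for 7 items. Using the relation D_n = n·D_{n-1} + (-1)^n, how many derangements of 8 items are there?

14833

D_8 = 8·1854 + 1 = 14833.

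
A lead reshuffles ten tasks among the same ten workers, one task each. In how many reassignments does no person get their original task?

1334961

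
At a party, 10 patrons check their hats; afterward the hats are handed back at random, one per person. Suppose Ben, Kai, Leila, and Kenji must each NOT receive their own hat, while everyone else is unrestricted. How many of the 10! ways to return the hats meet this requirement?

2399760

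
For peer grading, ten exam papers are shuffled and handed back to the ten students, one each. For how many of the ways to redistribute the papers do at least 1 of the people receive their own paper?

# with exactly i fixed is C(10,i)·!(10-i); sum over i=1..10:
  i=1: C(10,1)·!9 = 10·133496 = 1334960
  i=2: C(10,2)·!8 = 45·14833 = 667485
  i=3: C(10,3)·!7 = 120·1854 = 222480
  i=4: C(10,4)·!6 = 210·265 = 55650
  i=5: C(10,5)·!5 = 252·44 = 11088
  i=6: C(10,6)·!4 = 210·9 = 1890
  i=7: C(10,7)·!3 = 120·2 = 240
  i=8: C(10,8)·!2 = 45·1 = 45
  i=9: C(10,9)·!1 = 10·0 = 0
  i=10: C(10,10)·!0 = 1·1 = 1
Total = 2293839.

2293839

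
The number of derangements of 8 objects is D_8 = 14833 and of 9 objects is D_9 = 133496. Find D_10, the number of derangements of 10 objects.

D_10 = (10-1)·(D_9 + D_8) = 9·(133496 + 14833) = 9·148329 = 1334961.

1334961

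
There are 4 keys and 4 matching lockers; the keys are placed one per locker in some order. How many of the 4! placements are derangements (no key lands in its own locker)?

!4 = 4! · Σ_{k=0}^{4} (-1)^k/k!
= 4! - 4!/1! + 4!/2! - 4!/3! + 4!/4!
= 24 - 24 + 12 - 4 + 1
= 9

9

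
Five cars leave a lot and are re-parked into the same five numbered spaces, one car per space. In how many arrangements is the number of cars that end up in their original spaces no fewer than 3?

Sum C(5,i)·!(5-i) for i = 3..5:
  i=3: C(5,3)·!2 = 10·1 = 10
  i=4: C(5,4)·!1 = 5·0 = 0
  i=5: C(5,5)·!0 = 1·1 = 1
Total = 11.

11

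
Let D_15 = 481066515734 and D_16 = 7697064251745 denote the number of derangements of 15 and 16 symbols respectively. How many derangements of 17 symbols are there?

130850092279664

D_17 = (17-1)·(D_16 + D_15) = 16·(7697064251745 + 481066515734) = 16·8178130767479 = 130850092279664.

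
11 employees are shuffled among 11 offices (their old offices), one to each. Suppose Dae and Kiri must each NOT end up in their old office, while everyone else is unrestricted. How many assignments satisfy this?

33022080

Inclusion-exclusion on the 2 forbidden self-matches:
Σ_{j=0}^{2} (-1)^j C(2,j)(11-j)!
= C(2,0)·11! - C(2,1)·10! + C(2,2)·9!
= 39916800 - 7257600 + 362880
= 33022080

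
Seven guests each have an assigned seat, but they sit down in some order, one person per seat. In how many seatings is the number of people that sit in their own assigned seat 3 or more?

407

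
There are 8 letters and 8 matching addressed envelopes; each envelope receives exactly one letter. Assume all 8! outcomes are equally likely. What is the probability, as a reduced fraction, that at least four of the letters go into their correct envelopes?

257/13440

Favorable outcomes: Σ_{i≥4} C(8,i)·!(8-i) = 70·9 + 56·2 + 28·1 + 8·0 + 1·1 = 771.
Total outcomes: 8! = 40320.
Probability = 771/40320 = 257/13440.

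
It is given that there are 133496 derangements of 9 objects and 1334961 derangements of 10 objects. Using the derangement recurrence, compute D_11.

14684570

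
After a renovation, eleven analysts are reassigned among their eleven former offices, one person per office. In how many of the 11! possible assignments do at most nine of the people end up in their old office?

Sum C(11,i)·!(11-i) for i = 0..9:
  i=0: C(11,0)·!11 = 1·14684570 = 14684570
  i=1: C(11,1)·!10 = 11·1334961 = 14684571
  i=2: C(11,2)·!9 = 55·133496 = 7342280
  i=3: C(11,3)·!8 = 165·14833 = 2447445
  i=4: C(11,4)·!7 = 330·1854 = 611820
  i=5: C(11,5)·!6 = 462·265 = 122430
  i=6: C(11,6)·!5 = 462·44 = 20328
  i=7: C(11,7)·!4 = 330·9 = 2970
  i=8: C(11,8)·!3 = 165·2 = 330
  i=9: C(11,9)·!2 = 55·1 = 55
Total = 39916799.

39916799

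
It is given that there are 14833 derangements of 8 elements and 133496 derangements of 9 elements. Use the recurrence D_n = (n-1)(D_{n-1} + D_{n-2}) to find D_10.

D_10 = (10-1)·(D_9 + D_8) = 9·(133496 + 14833) = 9·148329 = 1334961.

1334961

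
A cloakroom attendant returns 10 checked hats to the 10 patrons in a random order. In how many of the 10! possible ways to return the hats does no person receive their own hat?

1334961

Recurrence: !10 = 10·!9 + (-1)^10.
!10 = 10·133496 + 1 = 1334961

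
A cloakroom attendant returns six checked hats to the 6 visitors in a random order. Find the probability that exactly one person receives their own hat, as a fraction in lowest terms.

11/30

Favorable outcomes: C(6,1)·!5 = 6·44 = 264.
Total outcomes: 6! = 720.
Probability = 264/720 = 11/30.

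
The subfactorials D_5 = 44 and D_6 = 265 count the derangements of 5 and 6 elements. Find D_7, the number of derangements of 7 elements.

1854

D_7 = (7-1)·(D_6 + D_5) = 6·(265 + 44) = 6·309 = 1854.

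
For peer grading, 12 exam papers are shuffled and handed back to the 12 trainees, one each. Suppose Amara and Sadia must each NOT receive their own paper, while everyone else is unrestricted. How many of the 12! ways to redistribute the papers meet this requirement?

Let A_j be the event that the j-th constrained one is fixed. By inclusion-exclusion over the 2 events:
Σ_{j=0}^{2} (-1)^j C(2,j)(12-j)!
= C(2,0)·12! - C(2,1)·11! + C(2,2)·10!
= 479001600 - 79833600 + 3628800
= 402796800

402796800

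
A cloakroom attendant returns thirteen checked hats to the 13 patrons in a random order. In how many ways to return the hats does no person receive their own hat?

2290792932

Use !n = n·!(n-1) + (-1)^n.
!13 = 13·176214841 - 1 = 2290792932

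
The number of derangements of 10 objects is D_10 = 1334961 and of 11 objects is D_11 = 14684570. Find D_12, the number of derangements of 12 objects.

176214841

D_12 = (12-1)·(D_11 + D_10) = 11·(14684570 + 1334961) = 11·16019531 = 176214841.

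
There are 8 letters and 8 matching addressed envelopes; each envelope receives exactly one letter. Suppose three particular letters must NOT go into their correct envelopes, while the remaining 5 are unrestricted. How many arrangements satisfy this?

Inclusion-exclusion on the 3 forbidden self-matches:
Σ_{j=0}^{3} (-1)^j C(3,j)(8-j)!
= C(3,0)·8! - C(3,1)·7! + C(3,2)·6! - C(3,3)·5!
= 40320 - 15120 + 2160 - 120
= 27240

27240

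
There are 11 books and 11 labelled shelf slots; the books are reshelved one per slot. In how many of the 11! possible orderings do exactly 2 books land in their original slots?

Choose which 2 of the 11 are fixed: C(11,2) = 55.
The remaining 9 must be deranged: !9 = 133496.
Total: 55 × 133496 = 7342280.

7342280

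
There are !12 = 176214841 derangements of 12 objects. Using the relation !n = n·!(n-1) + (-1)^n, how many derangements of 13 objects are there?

!13 = 13·176214841 - 1 = 2290792932.

2290792932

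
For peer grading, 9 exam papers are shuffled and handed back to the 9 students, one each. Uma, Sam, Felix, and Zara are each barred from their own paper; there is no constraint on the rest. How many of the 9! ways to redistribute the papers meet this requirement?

229080

Let A_j be the event that the j-th constrained one is fixed. By inclusion-exclusion over the 4 events:
Σ_{j=0}^{4} (-1)^j C(4,j)(9-j)!
= C(4,0)·9! - C(4,1)·8! + C(4,2)·7! - C(4,3)·6! + C(4,4)·5!
= 362880 - 161280 + 30240 - 2880 + 120
= 229080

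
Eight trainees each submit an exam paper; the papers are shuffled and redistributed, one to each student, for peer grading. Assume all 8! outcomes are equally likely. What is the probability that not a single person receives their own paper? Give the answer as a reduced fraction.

Favorable outcomes: !8 = 14833.
Total outcomes: 8! = 40320.
Probability = 14833/40320 = 2119/5760.

2119/5760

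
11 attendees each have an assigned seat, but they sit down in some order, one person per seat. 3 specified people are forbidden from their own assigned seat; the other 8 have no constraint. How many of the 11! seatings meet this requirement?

Inclusion-exclusion on the 3 forbidden self-matches:
Σ_{j=0}^{3} (-1)^j C(3,j)(11-j)!
= C(3,0)·11! - C(3,1)·10! + C(3,2)·9! - C(3,3)·8!
= 39916800 - 10886400 + 1088640 - 40320
= 30078720

30078720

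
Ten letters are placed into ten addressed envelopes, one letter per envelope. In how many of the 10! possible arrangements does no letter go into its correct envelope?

By inclusion-exclusion, !10 = Σ (-1)^k · 10!/k! for k=0..10
= 10! - 10!/1! + 10!/2! - 10!/3! + 10!/4! - 10!/5! + 10!/6! - 10!/7! + 10!/8! - 10!/9! + 10!/10!
= 3628800 - 3628800 + 1814400 - 604800 + 151200 - 30240 + 5040 - 720 + 90 - 10 + 1
= 1334961

1334961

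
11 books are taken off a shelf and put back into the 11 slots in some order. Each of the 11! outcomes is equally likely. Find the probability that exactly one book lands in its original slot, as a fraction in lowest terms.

16481/44800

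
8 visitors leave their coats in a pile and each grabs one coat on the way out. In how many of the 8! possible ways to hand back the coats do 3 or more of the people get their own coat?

3235

# with exactly i fixed is C(8,i)·!(8-i); sum over i=3..8:
  i=3: C(8,3)·!5 = 56·44 = 2464
  i=4: C(8,4)·!4 = 70·9 = 630
  i=5: C(8,5)·!3 = 56·2 = 112
  i=6: C(8,6)·!2 = 28·1 = 28
  i=7: C(8,7)·!1 = 8·0 = 0
  i=8: C(8,8)·!0 = 1·1 = 1
Total = 3235.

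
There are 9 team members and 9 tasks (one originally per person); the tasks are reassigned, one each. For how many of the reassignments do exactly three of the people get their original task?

Choose which 3 of the 9 are fixed: C(9,3) = 84.
The remaining 6 must be deranged: !6 = 265.
Total: 84 × 265 = 22260.

22260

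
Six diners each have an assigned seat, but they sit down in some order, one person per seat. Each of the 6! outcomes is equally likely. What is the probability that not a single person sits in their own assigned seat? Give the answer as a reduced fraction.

Favorable outcomes: !6 = 265.
Total outcomes: 6! = 720.
Probability = 265/720 = 53/144.

53/144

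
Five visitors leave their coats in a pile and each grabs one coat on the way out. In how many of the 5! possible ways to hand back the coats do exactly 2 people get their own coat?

20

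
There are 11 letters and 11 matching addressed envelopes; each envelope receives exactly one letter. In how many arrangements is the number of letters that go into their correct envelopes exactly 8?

330

Choose which 8 of the 11 are fixed: C(11,8) = 165.
The remaining 3 must be deranged: !3 = 2.
Total: 165 × 2 = 330.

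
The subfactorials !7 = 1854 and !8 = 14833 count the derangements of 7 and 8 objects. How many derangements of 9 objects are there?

!9 = (9-1)·(!8 + !7) = 8·(14833 + 1854) = 8·16687 = 133496.

133496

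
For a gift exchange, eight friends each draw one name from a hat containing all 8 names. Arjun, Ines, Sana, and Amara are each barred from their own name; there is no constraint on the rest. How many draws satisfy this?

Inclusion-exclusion on the 4 forbidden self-matches:
Σ_{j=0}^{4} (-1)^j C(4,j)(8-j)!
= C(4,0)·8! - C(4,1)·7! + C(4,2)·6! - C(4,3)·5! + C(4,4)·4!
= 40320 - 20160 + 4320 - 480 + 24
= 24024

24024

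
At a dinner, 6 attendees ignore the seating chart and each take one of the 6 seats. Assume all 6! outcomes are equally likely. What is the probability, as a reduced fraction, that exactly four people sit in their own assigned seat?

1/48

Favorable outcomes: C(6,4)·!2 = 15·1 = 15.
Total outcomes: 6! = 720.
Probability = 15/720 = 1/48.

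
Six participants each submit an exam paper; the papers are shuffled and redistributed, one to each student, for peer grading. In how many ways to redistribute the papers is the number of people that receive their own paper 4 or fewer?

719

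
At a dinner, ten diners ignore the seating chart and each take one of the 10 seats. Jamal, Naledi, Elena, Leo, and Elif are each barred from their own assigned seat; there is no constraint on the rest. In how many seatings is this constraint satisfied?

2170680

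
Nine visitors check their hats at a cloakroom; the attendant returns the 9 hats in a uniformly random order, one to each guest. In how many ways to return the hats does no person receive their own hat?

133496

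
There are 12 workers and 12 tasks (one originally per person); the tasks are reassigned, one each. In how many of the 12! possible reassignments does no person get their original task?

176214841

Recurrence: !12 = 12·!11 + (-1)^12.
!12 = 12·14684570 + 1 = 176214841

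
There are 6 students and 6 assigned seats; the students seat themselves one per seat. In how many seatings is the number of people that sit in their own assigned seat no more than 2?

664

# with exactly i fixed is C(6,i)·!(6-i); sum over i=0..2:
  i=0: C(6,0)·!6 = 1·265 = 265
  i=1: C(6,1)·!5 = 6·44 = 264
  i=2: C(6,2)·!4 = 15·9 = 135
Total = 664.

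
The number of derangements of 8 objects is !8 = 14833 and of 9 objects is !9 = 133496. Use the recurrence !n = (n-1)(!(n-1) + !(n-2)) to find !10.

!10 = (10-1)·(!9 + !8) = 9·(133496 + 14833) = 9·148329 = 1334961.

1334961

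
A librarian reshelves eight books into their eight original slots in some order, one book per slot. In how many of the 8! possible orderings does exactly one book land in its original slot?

14832

Pick the single fixed position: C(8,1) = 8 ways.
The remaining 7 must be deranged: !7 = 1854.
Total: 8 × 1854 = 14832.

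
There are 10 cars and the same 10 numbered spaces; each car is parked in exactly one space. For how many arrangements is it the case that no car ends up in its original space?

1334961

Use !n = n·!(n-1) + (-1)^n.
!10 = 10·133496 + 1 = 1334961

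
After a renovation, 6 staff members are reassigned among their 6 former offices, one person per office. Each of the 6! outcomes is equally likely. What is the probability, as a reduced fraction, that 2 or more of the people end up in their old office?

191/720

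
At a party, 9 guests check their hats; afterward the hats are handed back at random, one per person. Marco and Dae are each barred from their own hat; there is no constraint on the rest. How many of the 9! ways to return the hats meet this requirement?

Let A_j be the event that the j-th constrained one is fixed. By inclusion-exclusion over the 2 events:
Σ_{j=0}^{2} (-1)^j C(2,j)(9-j)!
= C(2,0)·9! - C(2,1)·8! + C(2,2)·7!
= 362880 - 80640 + 5040
= 287280

287280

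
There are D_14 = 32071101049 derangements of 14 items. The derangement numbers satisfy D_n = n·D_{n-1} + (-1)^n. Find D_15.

D_15 = 15·32071101049 - 1 = 481066515734.

481066515734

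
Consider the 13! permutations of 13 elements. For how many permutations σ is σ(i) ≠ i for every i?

2290792932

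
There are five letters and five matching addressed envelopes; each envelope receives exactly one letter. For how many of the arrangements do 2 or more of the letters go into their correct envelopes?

31

# with exactly i fixed is C(5,i)·!(5-i); sum over i=2..5:
  i=2: C(5,2)·!3 = 10·2 = 20
  i=3: C(5,3)·!2 = 10·1 = 10
  i=4: C(5,4)·!1 = 5·0 = 0
  i=5: C(5,5)·!0 = 1·1 = 1
Total = 31.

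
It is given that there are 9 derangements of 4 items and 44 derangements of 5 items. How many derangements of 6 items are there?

265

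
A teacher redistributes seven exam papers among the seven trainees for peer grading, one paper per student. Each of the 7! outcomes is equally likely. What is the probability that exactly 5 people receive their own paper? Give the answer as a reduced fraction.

1/240

Favorable outcomes: C(7,5)·!2 = 21·1 = 21.
Total outcomes: 7! = 5040.
Probability = 21/5040 = 1/240.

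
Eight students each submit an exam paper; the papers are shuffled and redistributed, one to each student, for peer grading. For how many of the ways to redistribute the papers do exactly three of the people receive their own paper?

2464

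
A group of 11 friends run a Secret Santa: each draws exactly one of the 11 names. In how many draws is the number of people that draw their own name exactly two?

Pick the 2 fixed positions: C(11,2) = 55 ways.
The other 9 form a derangement: !9 = 133496.
Total: 55 × 133496 = 7342280.

7342280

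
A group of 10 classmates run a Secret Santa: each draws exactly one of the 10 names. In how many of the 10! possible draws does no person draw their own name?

1334961

The number of derangements of 10 is !10 = Σ_{k=0}^{10} (-1)^k·10!/k!
= 10! - 10!/1! + 10!/2! - 10!/3! + 10!/4! - 10!/5! + 10!/6! - 10!/7! + 10!/8! - 10!/9! + 10!/10!
= 3628800 - 3628800 + 1814400 - 604800 + 151200 - 30240 + 5040 - 720 + 90 - 10 + 1
= 1334961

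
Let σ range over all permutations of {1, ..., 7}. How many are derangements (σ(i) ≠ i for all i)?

1854

Recurrence: !7 = 6·(!6 + !5).
!7 = 6·(265 + 44) = 6·309 = 1854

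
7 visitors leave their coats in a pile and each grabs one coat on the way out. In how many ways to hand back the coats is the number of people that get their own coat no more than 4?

# with exactly i fixed is C(7,i)·!(7-i); sum over i=0..4:
  i=0: C(7,0)·!7 = 1·1854 = 1854
  i=1: C(7,1)·!6 = 7·265 = 1855
  i=2: C(7,2)·!5 = 21·44 = 924
  i=3: C(7,3)·!4 = 35·9 = 315
  i=4: C(7,4)·!3 = 35·2 = 70
Total = 5018.

5018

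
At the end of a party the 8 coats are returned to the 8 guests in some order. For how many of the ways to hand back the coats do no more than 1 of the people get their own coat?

Sum C(8,i)·!(8-i) for i = 0..1:
  i=0: C(8,0)·!8 = 1·14833 = 14833
  i=1: C(8,1)·!7 = 8·1854 = 14832
Total = 29665.

29665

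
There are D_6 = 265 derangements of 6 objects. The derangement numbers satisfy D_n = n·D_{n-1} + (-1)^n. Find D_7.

1854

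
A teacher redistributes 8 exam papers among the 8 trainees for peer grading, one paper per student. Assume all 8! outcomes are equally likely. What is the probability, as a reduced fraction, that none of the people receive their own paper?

Favorable outcomes: !8 = 14833.
Total outcomes: 8! = 40320.
Probability = 14833/40320 = 2119/5760.

2119/5760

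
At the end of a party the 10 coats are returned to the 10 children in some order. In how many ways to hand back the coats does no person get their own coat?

1334961

Use !n = (n-1)(!(n-1) + !(n-2)).
!10 = 9·(133496 + 14833) = 9·148329 = 1334961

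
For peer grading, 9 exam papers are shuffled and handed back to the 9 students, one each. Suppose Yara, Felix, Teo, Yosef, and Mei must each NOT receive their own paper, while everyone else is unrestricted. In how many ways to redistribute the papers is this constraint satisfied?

205056

Inclusion-exclusion on the 5 forbidden self-matches:
Σ_{j=0}^{5} (-1)^j C(5,j)(9-j)!
= C(5,0)·9! - C(5,1)·8! + C(5,2)·7! - C(5,3)·6! + C(5,4)·5! - C(5,5)·4!
= 362880 - 201600 + 50400 - 7200 + 600 - 24
= 205056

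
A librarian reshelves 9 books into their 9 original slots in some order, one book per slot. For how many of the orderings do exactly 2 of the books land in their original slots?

Choose which 2 of the 9 are fixed: C(9,2) = 36.
The other 7 form a derangement: !7 = 1854.
Total: 36 × 1854 = 66744.

66744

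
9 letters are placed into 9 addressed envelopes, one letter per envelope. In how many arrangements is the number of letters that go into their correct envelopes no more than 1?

Sum C(9,i)·!(9-i) for i = 0..1:
  i=0: C(9,0)·!9 = 1·133496 = 133496
  i=1: C(9,1)·!8 = 9·14833 = 133497
Total = 266993.

266993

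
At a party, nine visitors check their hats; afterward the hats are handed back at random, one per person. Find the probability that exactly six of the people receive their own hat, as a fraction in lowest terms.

Favorable outcomes: C(9,6)·!3 = 84·2 = 168.
Total outcomes: 9! = 362880.
Probability = 168/362880 = 1/2160.

1/2160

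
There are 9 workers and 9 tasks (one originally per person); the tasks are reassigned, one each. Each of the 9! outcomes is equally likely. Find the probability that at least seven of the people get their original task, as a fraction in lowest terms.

37/362880

Favorable outcomes: Σ_{i≥7} C(9,i)·!(9-i) = 36·1 + 9·0 + 1·1 = 37.
Total outcomes: 9! = 362880.
Probability = 37/362880 = 37/362880.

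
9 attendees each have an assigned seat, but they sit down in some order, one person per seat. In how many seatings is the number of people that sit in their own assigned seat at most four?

Sum C(9,i)·!(9-i) for i = 0..4:
  i=0: C(9,0)·!9 = 1·133496 = 133496
  i=1: C(9,1)·!8 = 9·14833 = 133497
  i=2: C(9,2)·!7 = 36·1854 = 66744
  i=3: C(9,3)·!6 = 84·265 = 22260
  i=4: C(9,4)·!5 = 126·44 = 5544
Total = 361541.

361541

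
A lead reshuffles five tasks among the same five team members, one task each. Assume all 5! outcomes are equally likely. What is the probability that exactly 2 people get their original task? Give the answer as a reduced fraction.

1/6

Favorable outcomes: C(5,2)·!3 = 10·2 = 20.
Total outcomes: 5! = 120.
Probability = 20/120 = 1/6.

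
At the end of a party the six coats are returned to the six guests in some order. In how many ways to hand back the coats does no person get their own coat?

265

!6 is the nearest integer to 6!/e.
6! = 720, and 720/e ≈ 264.87, so !6 = 265.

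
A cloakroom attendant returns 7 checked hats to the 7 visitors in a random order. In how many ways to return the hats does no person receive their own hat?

1854

Recurrence: !7 = 6·(!6 + !5).
!7 = 6·(265 + 44) = 6·309 = 1854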